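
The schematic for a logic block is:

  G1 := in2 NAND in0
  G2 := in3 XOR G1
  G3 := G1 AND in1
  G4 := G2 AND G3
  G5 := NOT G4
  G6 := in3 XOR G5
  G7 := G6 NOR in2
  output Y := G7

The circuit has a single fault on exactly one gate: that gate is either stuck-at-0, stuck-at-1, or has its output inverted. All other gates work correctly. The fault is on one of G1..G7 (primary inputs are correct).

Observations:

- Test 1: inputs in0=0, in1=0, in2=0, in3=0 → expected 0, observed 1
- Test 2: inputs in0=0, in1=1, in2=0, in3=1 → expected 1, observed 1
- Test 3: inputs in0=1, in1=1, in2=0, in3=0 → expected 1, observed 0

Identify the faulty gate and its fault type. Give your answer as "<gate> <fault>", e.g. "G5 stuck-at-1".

Fault-free values for test 1 (in0=0, in1=0, in2=0, in3=0): G1=1, G2=1, G3=0, G4=0, G5=1, G6=1, G7=0, giving Y=0. Observed 1.
Test 1: faults giving observed 1 are {G3 stuck-at-1, G3 inverted output, G4 stuck-at-1, G4 inverted output, G5 stuck-at-0, G5 inverted output, G6 stuck-at-0, G6 inverted output, G7 stuck-at-1, G7 inverted output}.
Test 2 (in0=0, in1=1, in2=0, in3=1): fault-free G1=1, G2=0, G3=1, G4=0, G5=1, G6=0, G7=1 → 1; observed 1. Eliminates G4 stuck-at-1, G4 inverted output, G5 stuck-at-0, G5 inverted output, G6 inverted output, G7 inverted output.
Test 3 (in0=1, in1=1, in2=0, in3=0): fault-free G1=1, G2=1, G3=1, G4=1, G5=0, G6=0, G7=1 → 1; observed 0. Eliminates G3 stuck-at-1, G6 stuck-at-0, G7 stuck-at-1.
Only G3 inverted output is consistent with every test.

G3 inverted output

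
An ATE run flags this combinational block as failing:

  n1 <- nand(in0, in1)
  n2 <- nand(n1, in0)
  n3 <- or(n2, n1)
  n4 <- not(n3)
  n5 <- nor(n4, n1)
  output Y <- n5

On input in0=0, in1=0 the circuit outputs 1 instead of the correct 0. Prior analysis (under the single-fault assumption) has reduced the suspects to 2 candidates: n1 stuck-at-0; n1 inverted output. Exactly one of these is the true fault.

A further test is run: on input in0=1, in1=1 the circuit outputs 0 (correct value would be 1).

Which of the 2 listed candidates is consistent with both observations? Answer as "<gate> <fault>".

Evaluate each candidate on input in0=1, in1=1:
  n1 stuck-at-0: n1=0 [stuck-at-0], n2=1, n3=1, n4=0, n5=1 → 1 — eliminated
  n1 inverted output: n1=1 [inverted output], n2=0, n3=1, n4=0, n5=0 → 0 — matches
Only n1 inverted output reproduces the observed 0.

n1 inverted output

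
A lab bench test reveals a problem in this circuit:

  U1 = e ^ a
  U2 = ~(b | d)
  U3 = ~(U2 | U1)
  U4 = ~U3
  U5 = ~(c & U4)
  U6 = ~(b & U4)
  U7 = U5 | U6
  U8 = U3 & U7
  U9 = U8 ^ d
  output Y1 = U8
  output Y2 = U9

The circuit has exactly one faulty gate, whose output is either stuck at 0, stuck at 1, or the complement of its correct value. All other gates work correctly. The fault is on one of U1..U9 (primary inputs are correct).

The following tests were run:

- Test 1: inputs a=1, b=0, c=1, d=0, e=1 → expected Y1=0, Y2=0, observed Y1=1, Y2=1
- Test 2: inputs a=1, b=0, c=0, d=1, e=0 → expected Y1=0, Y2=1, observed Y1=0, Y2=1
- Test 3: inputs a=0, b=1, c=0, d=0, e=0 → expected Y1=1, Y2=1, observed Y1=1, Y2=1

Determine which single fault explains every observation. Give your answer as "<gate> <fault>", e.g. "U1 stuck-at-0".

U2 stuck-at-0

Fault-free values for test 1 (a=1, b=0, c=1, d=0, e=1): U1=0, U2=1, U3=0, U4=1, U5=0, U6=1, U7=1, U8=0, U9=0, giving Y1=0, Y2=0. Observed Y1=1, Y2=1.
Test 1: faults giving observed Y1=1, Y2=1 are {U2 stuck-at-0, U2 inverted output, U3 stuck-at-1, U3 inverted output, U8 stuck-at-1, U8 inverted output}.
Test 2 (a=1, b=0, c=0, d=1, e=0): fault-free U1=1, U2=0, U3=0, U4=1, U5=1, U6=1, U7=1, U8=0, U9=1 → Y1=0, Y2=1; observed Y1=0, Y2=1. Eliminates U3 stuck-at-1, U3 inverted output, U8 stuck-at-1, U8 inverted output.
Test 3 (a=0, b=1, c=0, d=0, e=0): fault-free U1=0, U2=0, U3=1, U4=0, U5=1, U6=1, U7=1, U8=1, U9=1 → Y1=1, Y2=1; observed Y1=1, Y2=1. Eliminates U2 inverted output.
Only U2 stuck-at-0 is consistent with every test.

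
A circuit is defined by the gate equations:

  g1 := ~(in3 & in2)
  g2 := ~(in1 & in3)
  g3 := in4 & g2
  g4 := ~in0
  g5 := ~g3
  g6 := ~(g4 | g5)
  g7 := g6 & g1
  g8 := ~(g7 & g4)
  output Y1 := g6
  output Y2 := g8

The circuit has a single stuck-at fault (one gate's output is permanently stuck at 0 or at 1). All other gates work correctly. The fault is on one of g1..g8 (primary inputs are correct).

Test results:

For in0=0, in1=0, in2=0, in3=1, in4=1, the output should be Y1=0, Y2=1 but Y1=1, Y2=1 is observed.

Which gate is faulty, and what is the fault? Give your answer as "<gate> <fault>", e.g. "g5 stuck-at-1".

g4 stuck-at-0

Fault-free values for test 1 (in0=0, in1=0, in2=0, in3=1, in4=1): g1=1, g2=1, g3=1, g4=1, g5=0, g6=0, g7=0, g8=1, giving Y1=0, Y2=1. Observed Y1=1, Y2=1.
Test 1: faults giving observed Y1=1, Y2=1 are {g4 stuck-at-0}.
Only g4 stuck-at-0 is consistent with every test.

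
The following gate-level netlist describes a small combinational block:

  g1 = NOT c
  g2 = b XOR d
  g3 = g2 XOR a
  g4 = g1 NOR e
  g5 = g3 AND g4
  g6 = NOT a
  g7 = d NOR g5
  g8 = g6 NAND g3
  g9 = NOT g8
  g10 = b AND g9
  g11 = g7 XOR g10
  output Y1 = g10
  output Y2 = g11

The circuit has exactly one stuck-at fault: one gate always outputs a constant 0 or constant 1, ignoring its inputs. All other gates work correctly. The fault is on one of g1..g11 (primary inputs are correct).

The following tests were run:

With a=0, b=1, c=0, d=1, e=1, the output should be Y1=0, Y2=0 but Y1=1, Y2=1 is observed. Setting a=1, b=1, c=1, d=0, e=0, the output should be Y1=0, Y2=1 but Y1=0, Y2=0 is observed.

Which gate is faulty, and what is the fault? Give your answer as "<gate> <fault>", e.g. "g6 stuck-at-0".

g3 stuck-at-1

Fault-free values for test 1 (a=0, b=1, c=0, d=1, e=1): g1=1, g2=0, g3=0, g4=0, g5=0, g6=1, g7=0, g8=1, g9=0, g10=0, g11=0, giving Y1=0, Y2=0. Observed Y1=1, Y2=1.
Test 1: faults giving observed Y1=1, Y2=1 are {g2 stuck-at-1, g3 stuck-at-1, g8 stuck-at-0, g9 stuck-at-1, g10 stuck-at-1}.
Test 2 (a=1, b=1, c=1, d=0, e=0): fault-free g1=0, g2=1, g3=0, g4=1, g5=0, g6=0, g7=1, g8=1, g9=0, g10=0, g11=1 → Y1=0, Y2=1; observed Y1=0, Y2=0. Eliminates g2 stuck-at-1, g8 stuck-at-0, g9 stuck-at-1, g10 stuck-at-1.
Only g3 stuck-at-1 is consistent with every test.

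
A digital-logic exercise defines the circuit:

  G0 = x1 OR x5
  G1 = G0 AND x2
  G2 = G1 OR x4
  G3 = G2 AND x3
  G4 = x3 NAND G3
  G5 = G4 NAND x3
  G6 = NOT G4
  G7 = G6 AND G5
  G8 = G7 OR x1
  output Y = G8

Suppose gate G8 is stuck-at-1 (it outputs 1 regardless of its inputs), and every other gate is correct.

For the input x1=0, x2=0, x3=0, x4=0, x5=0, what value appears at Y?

Propagate with G8 forced: G0=0, G1=0, G2=0, G3=0, G4=1, G5=1, G6=0, G7=0, G8=1 [stuck-at-1].
So Y = 1. (Without the fault it would be 0.)

1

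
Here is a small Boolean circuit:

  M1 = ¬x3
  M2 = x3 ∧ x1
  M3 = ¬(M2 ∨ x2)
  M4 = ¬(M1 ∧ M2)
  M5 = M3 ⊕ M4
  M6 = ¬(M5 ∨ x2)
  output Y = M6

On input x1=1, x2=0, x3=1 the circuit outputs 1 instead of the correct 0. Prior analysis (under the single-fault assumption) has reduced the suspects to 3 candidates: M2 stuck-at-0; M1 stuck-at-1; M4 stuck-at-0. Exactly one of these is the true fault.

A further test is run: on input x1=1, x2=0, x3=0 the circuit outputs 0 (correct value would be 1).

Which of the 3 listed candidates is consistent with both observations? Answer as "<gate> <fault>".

M4 stuck-at-0

Evaluate each candidate on input x1=1, x2=0, x3=0:
  M2 stuck-at-0: M1=1, M2=0 [stuck-at-0], M3=1, M4=1, M5=0, M6=1 → 1 — eliminated
  M1 stuck-at-1: M1=1 [stuck-at-1], M2=0, M3=1, M4=1, M5=0, M6=1 → 1 — eliminated
  M4 stuck-at-0: M1=1, M2=0, M3=1, M4=0 [stuck-at-0], M5=1, M6=0 → 0 — matches
Only M4 stuck-at-0 reproduces the observed 0.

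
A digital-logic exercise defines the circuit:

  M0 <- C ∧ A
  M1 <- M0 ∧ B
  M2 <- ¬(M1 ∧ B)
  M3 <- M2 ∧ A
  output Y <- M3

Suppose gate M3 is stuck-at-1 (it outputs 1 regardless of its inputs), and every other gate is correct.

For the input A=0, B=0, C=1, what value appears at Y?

Propagate with M3 forced: M0=0, M1=0, M2=1, M3=1 [stuck-at-1].
So Y = 1. (Without the fault it would be 0.)

1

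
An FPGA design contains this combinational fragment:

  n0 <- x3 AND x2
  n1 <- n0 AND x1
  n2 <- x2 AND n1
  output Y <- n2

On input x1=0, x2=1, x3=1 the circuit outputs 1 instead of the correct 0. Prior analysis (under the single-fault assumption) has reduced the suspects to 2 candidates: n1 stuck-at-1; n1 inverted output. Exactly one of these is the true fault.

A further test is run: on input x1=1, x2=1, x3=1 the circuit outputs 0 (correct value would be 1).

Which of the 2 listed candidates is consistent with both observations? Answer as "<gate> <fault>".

Evaluate each candidate on input x1=1, x2=1, x3=1:
  n1 stuck-at-1: n0=1, n1=1 [stuck-at-1], n2=1 → 1 — eliminated
  n1 inverted output: n0=1, n1=0 [inverted output], n2=0 → 0 — matches
Only n1 inverted output reproduces the observed 0.

n1 inverted output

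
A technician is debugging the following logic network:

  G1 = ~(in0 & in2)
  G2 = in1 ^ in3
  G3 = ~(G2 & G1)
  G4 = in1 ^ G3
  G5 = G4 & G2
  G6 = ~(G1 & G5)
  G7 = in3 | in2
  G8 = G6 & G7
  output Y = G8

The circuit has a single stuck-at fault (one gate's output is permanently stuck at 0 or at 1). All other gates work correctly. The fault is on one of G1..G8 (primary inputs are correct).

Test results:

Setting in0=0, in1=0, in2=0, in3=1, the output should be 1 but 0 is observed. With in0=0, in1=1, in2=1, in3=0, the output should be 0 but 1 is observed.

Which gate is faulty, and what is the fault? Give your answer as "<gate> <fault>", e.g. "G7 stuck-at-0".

G3 stuck-at-1

Fault-free values for test 1 (in0=0, in1=0, in2=0, in3=1): G1=1, G2=1, G3=0, G4=0, G5=0, G6=1, G7=1, G8=1, giving Y=1. Observed 0.
Test 1: faults giving observed 0 are {G3 stuck-at-1, G4 stuck-at-1, G5 stuck-at-1, G6 stuck-at-0, G7 stuck-at-0, G8 stuck-at-0}.
Test 2 (in0=0, in1=1, in2=1, in3=0): fault-free G1=1, G2=1, G3=0, G4=1, G5=1, G6=0, G7=1, G8=0 → 0; observed 1. Eliminates G4 stuck-at-1, G5 stuck-at-1, G6 stuck-at-0, G7 stuck-at-0, G8 stuck-at-0.
Only G3 stuck-at-1 is consistent with every test.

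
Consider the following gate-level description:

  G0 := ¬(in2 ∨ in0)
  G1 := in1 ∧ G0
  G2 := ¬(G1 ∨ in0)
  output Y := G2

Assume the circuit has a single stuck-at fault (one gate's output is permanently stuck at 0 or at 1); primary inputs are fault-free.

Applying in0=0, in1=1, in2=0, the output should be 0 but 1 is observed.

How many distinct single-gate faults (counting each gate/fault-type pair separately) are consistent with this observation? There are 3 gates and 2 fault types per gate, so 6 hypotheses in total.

Fault-free: G0=1, G1=1, G2=0 → 0. Observed 1.
  G0 stuck-at-0: output 1 ✓
  G0 stuck-at-1: output 0 ✗
  G1 stuck-at-0: output 1 ✓
  G1 stuck-at-1: output 0 ✗
  G2 stuck-at-0: output 0 ✗
  G2 stuck-at-1: output 1 ✓
Consistent faults: {G0 stuck-at-0, G1 stuck-at-0, G2 stuck-at-1} — 3 in all.

3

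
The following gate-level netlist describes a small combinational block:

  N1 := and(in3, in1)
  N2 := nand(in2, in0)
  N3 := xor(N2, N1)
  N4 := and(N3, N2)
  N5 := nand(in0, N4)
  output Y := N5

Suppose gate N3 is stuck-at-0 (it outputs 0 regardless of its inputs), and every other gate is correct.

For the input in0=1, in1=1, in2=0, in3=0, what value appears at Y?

Propagate with N3 forced: N1=0, N2=1, N3=0 [stuck-at-0], N4=0, N5=1.
So Y = 1. (Without the fault it would be 0.)

1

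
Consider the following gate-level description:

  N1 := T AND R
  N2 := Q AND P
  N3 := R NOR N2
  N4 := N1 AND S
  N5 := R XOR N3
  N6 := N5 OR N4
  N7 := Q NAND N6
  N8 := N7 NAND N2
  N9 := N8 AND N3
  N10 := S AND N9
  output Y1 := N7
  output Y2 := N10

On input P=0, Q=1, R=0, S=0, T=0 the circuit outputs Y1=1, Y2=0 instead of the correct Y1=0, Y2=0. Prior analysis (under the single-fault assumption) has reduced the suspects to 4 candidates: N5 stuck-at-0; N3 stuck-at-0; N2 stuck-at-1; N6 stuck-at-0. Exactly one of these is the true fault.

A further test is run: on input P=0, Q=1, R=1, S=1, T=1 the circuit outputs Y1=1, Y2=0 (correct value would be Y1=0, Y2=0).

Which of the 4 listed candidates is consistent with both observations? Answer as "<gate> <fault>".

Evaluate each candidate on input P=0, Q=1, R=1, S=1, T=1:
  N5 stuck-at-0: N1=1, N2=0, N3=0, N4=1, N5=0 [stuck-at-0], N6=1, N7=0, N8=1, N9=0, N10=0 → Y1=0, Y2=0 — eliminated
  N3 stuck-at-0: N1=1, N2=0, N3=0 [stuck-at-0], N4=1, N5=1, N6=1, N7=0, N8=1, N9=0, N10=0 → Y1=0, Y2=0 — eliminated
  N2 stuck-at-1: N1=1, N2=1 [stuck-at-1], N3=0, N4=1, N5=1, N6=1, N7=0, N8=1, N9=0, N10=0 → Y1=0, Y2=0 — eliminated
  N6 stuck-at-0: N1=1, N2=0, N3=0, N4=1, N5=1, N6=0 [stuck-at-0], N7=1, N8=1, N9=0, N10=0 → Y1=1, Y2=0 — matches
Only N6 stuck-at-0 reproduces the observed Y1=1, Y2=0.

N6 stuck-at-0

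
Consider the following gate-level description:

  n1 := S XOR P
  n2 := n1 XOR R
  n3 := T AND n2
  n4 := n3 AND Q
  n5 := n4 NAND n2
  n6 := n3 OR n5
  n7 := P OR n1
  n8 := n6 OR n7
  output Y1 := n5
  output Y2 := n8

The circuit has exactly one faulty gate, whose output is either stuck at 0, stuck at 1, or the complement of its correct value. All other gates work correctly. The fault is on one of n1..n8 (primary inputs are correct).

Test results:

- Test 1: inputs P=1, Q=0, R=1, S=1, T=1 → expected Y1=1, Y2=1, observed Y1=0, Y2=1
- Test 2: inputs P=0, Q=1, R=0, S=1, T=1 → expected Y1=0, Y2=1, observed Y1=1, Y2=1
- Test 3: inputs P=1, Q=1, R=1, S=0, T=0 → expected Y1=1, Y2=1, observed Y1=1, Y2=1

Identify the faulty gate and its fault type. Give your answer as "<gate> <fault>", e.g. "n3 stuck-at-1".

Fault-free values for test 1 (P=1, Q=0, R=1, S=1, T=1): n1=0, n2=1, n3=1, n4=0, n5=1, n6=1, n7=1, n8=1, giving Y1=1, Y2=1. Observed Y1=0, Y2=1.
Test 1: faults giving observed Y1=0, Y2=1 are {n4 stuck-at-1, n4 inverted output, n5 stuck-at-0, n5 inverted output}.
Test 2 (P=0, Q=1, R=0, S=1, T=1): fault-free n1=1, n2=1, n3=1, n4=1, n5=0, n6=1, n7=1, n8=1 → Y1=0, Y2=1; observed Y1=1, Y2=1. Eliminates n4 stuck-at-1, n5 stuck-at-0.
Test 3 (P=1, Q=1, R=1, S=0, T=0): fault-free n1=1, n2=0, n3=0, n4=0, n5=1, n6=1, n7=1, n8=1 → Y1=1, Y2=1; observed Y1=1, Y2=1. Eliminates n5 inverted output.
Only n4 inverted output is consistent with every test.

n4 inverted output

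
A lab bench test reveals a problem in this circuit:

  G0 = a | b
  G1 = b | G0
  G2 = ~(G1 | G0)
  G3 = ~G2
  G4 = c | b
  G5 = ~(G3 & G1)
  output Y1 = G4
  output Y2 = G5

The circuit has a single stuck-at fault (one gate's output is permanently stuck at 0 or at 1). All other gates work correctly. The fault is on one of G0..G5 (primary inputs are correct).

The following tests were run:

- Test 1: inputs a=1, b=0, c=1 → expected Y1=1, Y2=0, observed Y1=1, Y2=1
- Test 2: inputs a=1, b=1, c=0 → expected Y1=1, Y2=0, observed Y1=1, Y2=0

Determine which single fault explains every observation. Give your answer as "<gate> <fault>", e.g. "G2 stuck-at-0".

Fault-free values for test 1 (a=1, b=0, c=1): G0=1, G1=1, G2=0, G3=1, G4=1, G5=0, giving Y1=1, Y2=0. Observed Y1=1, Y2=1.
Test 1: faults giving observed Y1=1, Y2=1 are {G0 stuck-at-0, G1 stuck-at-0, G2 stuck-at-1, G3 stuck-at-0, G5 stuck-at-1}.
Test 2 (a=1, b=1, c=0): fault-free G0=1, G1=1, G2=0, G3=1, G4=1, G5=0 → Y1=1, Y2=0; observed Y1=1, Y2=0. Eliminates G1 stuck-at-0, G2 stuck-at-1, G3 stuck-at-0, G5 stuck-at-1.
Only G0 stuck-at-0 is consistent with every test.

G0 stuck-at-0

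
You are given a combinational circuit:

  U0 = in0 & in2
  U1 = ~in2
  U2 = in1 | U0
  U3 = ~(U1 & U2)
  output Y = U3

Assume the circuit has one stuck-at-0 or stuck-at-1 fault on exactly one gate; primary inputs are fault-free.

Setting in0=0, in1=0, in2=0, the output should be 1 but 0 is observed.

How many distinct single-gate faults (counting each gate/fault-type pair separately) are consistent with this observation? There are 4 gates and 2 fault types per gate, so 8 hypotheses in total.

Fault-free: U0=0, U1=1, U2=0, U3=1 → 1. Observed 0.
  U0 stuck-at-0: output 1 ✗
  U0 stuck-at-1: output 0 ✓
  U1 stuck-at-0: output 1 ✗
  U1 stuck-at-1: output 1 ✗
  U2 stuck-at-0: output 1 ✗
  U2 stuck-at-1: output 0 ✓
  U3 stuck-at-0: output 0 ✓
  U3 stuck-at-1: output 1 ✗
Consistent faults: {U0 stuck-at-1, U2 stuck-at-1, U3 stuck-at-0} — 3 in all.

3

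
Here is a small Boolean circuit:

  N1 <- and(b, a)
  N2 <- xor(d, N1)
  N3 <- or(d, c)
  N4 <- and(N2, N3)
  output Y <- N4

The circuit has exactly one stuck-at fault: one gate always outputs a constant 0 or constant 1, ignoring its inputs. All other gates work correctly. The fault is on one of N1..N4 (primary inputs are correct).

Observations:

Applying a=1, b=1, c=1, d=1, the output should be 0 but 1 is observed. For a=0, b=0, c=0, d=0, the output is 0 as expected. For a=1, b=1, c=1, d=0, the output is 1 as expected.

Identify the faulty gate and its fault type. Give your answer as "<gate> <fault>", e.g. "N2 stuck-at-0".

Fault-free values for test 1 (a=1, b=1, c=1, d=1): N1=1, N2=0, N3=1, N4=0, giving Y=0. Observed 1.
Test 1: faults giving observed 1 are {N1 stuck-at-0, N2 stuck-at-1, N4 stuck-at-1}.
Test 2 (a=0, b=0, c=0, d=0): fault-free N1=0, N2=0, N3=0, N4=0 → 0; observed 0. Eliminates N4 stuck-at-1.
Test 3 (a=1, b=1, c=1, d=0): fault-free N1=1, N2=1, N3=1, N4=1 → 1; observed 1. Eliminates N1 stuck-at-0.
Only N2 stuck-at-1 is consistent with every test.

N2 stuck-at-1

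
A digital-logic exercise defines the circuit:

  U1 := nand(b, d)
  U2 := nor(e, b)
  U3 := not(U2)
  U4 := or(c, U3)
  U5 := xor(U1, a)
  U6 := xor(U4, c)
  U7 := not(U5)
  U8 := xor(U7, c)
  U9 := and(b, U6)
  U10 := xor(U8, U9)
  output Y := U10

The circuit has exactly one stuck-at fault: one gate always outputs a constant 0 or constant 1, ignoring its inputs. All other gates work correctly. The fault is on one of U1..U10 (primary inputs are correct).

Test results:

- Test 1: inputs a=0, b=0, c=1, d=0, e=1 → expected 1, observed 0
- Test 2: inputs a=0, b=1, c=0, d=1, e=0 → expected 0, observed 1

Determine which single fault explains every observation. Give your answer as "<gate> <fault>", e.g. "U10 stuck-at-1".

U8 stuck-at-0

Fault-free values for test 1 (a=0, b=0, c=1, d=0, e=1): U1=1, U2=0, U3=1, U4=1, U5=1, U6=0, U7=0, U8=1, U9=0, U10=1, giving Y=1. Observed 0.
Test 1: faults giving observed 0 are {U1 stuck-at-0, U5 stuck-at-0, U7 stuck-at-1, U8 stuck-at-0, U9 stuck-at-1, U10 stuck-at-0}.
Test 2 (a=0, b=1, c=0, d=1, e=0): fault-free U1=0, U2=0, U3=1, U4=1, U5=0, U6=1, U7=1, U8=1, U9=1, U10=0 → 0; observed 1. Eliminates U1 stuck-at-0, U5 stuck-at-0, U7 stuck-at-1, U9 stuck-at-1, U10 stuck-at-0.
Only U8 stuck-at-0 is consistent with every test.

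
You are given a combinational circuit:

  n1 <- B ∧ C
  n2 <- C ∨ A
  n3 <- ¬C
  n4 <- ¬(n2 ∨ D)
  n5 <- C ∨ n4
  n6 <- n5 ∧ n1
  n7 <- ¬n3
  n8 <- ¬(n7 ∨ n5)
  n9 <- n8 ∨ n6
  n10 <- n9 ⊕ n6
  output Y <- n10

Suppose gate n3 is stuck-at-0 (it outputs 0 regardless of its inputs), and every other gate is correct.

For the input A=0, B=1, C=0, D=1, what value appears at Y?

Propagate with n3 forced: n1=0, n2=0, n3=0 [stuck-at-0], n4=0, n5=0, n6=0, n7=1, n8=0, n9=0, n10=0.
So Y = 0. (Without the fault it would be 1.)

0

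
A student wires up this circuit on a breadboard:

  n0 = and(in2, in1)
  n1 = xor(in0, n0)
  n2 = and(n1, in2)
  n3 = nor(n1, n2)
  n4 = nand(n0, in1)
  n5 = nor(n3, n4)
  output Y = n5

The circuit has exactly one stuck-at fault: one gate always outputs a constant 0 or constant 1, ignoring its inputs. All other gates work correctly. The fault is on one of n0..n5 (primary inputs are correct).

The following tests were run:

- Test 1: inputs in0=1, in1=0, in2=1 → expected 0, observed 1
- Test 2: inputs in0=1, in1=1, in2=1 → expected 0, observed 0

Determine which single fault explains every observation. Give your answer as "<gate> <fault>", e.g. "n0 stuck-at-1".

Fault-free values for test 1 (in0=1, in1=0, in2=1): n0=0, n1=1, n2=1, n3=0, n4=1, n5=0, giving Y=0. Observed 1.
Test 1: faults giving observed 1 are {n4 stuck-at-0, n5 stuck-at-1}.
Test 2 (in0=1, in1=1, in2=1): fault-free n0=1, n1=0, n2=0, n3=1, n4=0, n5=0 → 0; observed 0. Eliminates n5 stuck-at-1.
Only n4 stuck-at-0 is consistent with every test.

n4 stuck-at-0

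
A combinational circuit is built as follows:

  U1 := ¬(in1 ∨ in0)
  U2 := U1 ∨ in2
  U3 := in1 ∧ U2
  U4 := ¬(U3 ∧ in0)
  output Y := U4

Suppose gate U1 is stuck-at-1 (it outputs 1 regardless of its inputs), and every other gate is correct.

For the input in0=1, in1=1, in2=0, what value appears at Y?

0

Propagate with U1 forced: U1=1 [stuck-at-1], U2=1, U3=1, U4=0.
So Y = 0. (Without the fault it would be 1.)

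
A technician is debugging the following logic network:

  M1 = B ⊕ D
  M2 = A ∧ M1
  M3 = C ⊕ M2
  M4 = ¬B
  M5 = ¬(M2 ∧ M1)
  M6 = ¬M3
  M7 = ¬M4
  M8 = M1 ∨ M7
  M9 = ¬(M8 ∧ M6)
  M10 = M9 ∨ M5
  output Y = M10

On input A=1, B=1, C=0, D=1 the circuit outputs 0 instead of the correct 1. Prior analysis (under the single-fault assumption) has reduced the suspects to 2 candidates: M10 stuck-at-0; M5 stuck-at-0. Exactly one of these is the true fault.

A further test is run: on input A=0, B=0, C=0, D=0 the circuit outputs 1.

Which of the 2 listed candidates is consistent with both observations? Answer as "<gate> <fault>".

Evaluate each candidate on input A=0, B=0, C=0, D=0:
  M10 stuck-at-0: M1=0, M2=0, M3=0, M4=1, M5=1, M6=1, M7=0, M8=0, M9=1, M10=0 [stuck-at-0] → 0 — eliminated
  M5 stuck-at-0: M1=0, M2=0, M3=0, M4=1, M5=0 [stuck-at-0], M6=1, M7=0, M8=0, M9=1, M10=1 → 1 — matches
Only M5 stuck-at-0 reproduces the observed 1.

M5 stuck-at-0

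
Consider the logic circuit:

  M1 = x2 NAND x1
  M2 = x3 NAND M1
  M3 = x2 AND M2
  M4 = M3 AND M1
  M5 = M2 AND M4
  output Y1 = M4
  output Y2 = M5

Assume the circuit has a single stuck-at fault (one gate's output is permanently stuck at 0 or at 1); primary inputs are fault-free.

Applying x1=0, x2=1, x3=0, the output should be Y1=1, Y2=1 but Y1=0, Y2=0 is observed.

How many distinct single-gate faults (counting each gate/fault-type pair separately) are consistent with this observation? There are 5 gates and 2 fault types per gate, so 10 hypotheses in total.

4

Fault-free: M1=1, M2=1, M3=1, M4=1, M5=1 → Y1=1, Y2=1. Observed Y1=0, Y2=0.
  M1 stuck-at-0: output Y1=0, Y2=0 ✓
  M1 stuck-at-1: output Y1=1, Y2=1 ✗
  M2 stuck-at-0: output Y1=0, Y2=0 ✓
  M2 stuck-at-1: output Y1=1, Y2=1 ✗
  M3 stuck-at-0: output Y1=0, Y2=0 ✓
  M3 stuck-at-1: output Y1=1, Y2=1 ✗
  M4 stuck-at-0: output Y1=0, Y2=0 ✓
  M4 stuck-at-1: output Y1=1, Y2=1 ✗
  M5 stuck-at-0: output Y1=1, Y2=0 ✗
  M5 stuck-at-1: output Y1=1, Y2=1 ✗
Consistent faults: {M1 stuck-at-0, M2 stuck-at-0, M3 stuck-at-0, M4 stuck-at-0} — 4 in all.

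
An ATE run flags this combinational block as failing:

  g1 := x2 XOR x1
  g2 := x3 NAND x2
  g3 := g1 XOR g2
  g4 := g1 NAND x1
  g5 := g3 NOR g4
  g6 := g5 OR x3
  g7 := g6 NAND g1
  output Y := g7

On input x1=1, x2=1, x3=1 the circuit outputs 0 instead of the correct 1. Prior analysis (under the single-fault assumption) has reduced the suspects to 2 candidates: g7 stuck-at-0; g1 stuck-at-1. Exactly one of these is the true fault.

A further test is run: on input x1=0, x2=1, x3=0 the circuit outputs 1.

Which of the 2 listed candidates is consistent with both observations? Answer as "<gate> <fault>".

g1 stuck-at-1

Evaluate each candidate on input x1=0, x2=1, x3=0:
  g7 stuck-at-0: g1=1, g2=1, g3=0, g4=1, g5=0, g6=0, g7=0 [stuck-at-0] → 0 — eliminated
  g1 stuck-at-1: g1=1 [stuck-at-1], g2=1, g3=0, g4=1, g5=0, g6=0, g7=1 → 1 — matches
Only g1 stuck-at-1 reproduces the observed 1.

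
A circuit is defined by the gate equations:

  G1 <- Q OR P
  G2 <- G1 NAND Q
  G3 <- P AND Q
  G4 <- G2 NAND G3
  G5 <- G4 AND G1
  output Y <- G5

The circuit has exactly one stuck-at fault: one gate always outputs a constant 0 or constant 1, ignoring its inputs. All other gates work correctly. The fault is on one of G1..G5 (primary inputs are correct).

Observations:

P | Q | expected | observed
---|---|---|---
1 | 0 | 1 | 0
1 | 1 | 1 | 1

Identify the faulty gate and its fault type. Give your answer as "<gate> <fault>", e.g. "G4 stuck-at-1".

Fault-free values for test 1 (P=1, Q=0): G1=1, G2=1, G3=0, G4=1, G5=1, giving Y=1. Observed 0.
Test 1: faults giving observed 0 are {G1 stuck-at-0, G3 stuck-at-1, G4 stuck-at-0, G5 stuck-at-0}.
Test 2 (P=1, Q=1): fault-free G1=1, G2=0, G3=1, G4=1, G5=1 → 1; observed 1. Eliminates G1 stuck-at-0, G4 stuck-at-0, G5 stuck-at-0.
Only G3 stuck-at-1 is consistent with every test.

G3 stuck-at-1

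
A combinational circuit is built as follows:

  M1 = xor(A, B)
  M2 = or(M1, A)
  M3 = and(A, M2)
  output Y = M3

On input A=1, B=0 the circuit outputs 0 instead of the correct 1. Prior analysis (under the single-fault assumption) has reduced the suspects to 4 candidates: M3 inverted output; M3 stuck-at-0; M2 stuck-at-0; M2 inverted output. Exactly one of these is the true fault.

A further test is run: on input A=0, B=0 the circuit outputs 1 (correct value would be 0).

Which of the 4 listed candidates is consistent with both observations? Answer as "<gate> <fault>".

Evaluate each candidate on input A=0, B=0:
  M3 inverted output: M1=0, M2=0, M3=1 [inverted output] → 1 — matches
  M3 stuck-at-0: M1=0, M2=0, M3=0 [stuck-at-0] → 0 — eliminated
  M2 stuck-at-0: M1=0, M2=0 [stuck-at-0], M3=0 → 0 — eliminated
  M2 inverted output: M1=0, M2=1 [inverted output], M3=0 → 0 — eliminated
Only M3 inverted output reproduces the observed 1.

M3 inverted output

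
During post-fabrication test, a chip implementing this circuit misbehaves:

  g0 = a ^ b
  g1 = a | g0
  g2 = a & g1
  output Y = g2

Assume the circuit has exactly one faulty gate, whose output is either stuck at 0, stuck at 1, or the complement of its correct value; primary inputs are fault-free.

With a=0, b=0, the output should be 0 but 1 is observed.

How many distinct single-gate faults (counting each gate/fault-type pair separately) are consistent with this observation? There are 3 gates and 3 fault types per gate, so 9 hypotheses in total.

Fault-free: g0=0, g1=0, g2=0 → 0. Observed 1.
  g0 stuck-at-0: output 0 ✗
  g0 stuck-at-1: output 0 ✗
  g0 inverted output: output 0 ✗
  g1 stuck-at-0: output 0 ✗
  g1 stuck-at-1: output 0 ✗
  g1 inverted output: output 0 ✗
  g2 stuck-at-0: output 0 ✗
  g2 stuck-at-1: output 1 ✓
  g2 inverted output: output 1 ✓
Consistent faults: {g2 stuck-at-1, g2 inverted output} — 2 in all.

2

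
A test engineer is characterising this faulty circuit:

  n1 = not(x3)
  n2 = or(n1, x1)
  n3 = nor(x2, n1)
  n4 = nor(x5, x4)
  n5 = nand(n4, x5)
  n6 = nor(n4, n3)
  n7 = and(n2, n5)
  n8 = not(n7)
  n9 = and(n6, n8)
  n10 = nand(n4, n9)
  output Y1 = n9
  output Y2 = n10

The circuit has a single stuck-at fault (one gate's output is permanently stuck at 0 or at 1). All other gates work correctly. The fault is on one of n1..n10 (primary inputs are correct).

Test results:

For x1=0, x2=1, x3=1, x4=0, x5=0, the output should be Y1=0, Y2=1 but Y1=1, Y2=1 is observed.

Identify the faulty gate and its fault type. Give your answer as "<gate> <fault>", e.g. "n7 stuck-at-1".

n4 stuck-at-0

Fault-free values for test 1 (x1=0, x2=1, x3=1, x4=0, x5=0): n1=0, n2=0, n3=0, n4=1, n5=1, n6=0, n7=0, n8=1, n9=0, n10=1, giving Y1=0, Y2=1. Observed Y1=1, Y2=1.
Test 1: faults giving observed Y1=1, Y2=1 are {n4 stuck-at-0}.
Only n4 stuck-at-0 is consistent with every test.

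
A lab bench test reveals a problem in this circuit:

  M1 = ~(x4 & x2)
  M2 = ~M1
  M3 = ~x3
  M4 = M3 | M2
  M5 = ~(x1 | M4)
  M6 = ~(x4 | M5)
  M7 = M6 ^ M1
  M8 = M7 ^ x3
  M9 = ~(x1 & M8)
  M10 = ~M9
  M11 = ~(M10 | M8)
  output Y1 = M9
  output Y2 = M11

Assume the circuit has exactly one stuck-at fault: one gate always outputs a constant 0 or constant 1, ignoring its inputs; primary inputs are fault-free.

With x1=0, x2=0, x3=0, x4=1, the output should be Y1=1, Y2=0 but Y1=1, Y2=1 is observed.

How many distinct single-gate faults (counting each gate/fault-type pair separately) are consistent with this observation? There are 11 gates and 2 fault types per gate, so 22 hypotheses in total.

Fault-free: M1=1, M2=0, M3=1, M4=1, M5=0, M6=0, M7=1, M8=1, M9=1, M10=0, M11=0 → Y1=1, Y2=0. Observed Y1=1, Y2=1.
  M1: stuck-at-0 ✓; others ✗
  M2: none of the 2 fault types match ✗
  M3: none of the 2 fault types match ✗
  M4: none of the 2 fault types match ✗
  M5: none of the 2 fault types match ✗
  M6: stuck-at-1 ✓; others ✗
  M7: stuck-at-0 ✓; others ✗
  M8: stuck-at-0 ✓; others ✗
  M9: none of the 2 fault types match ✗
  M10: none of the 2 fault types match ✗
  M11: stuck-at-1 ✓; others ✗
Consistent faults: {M1 stuck-at-0, M6 stuck-at-1, M7 stuck-at-0, M8 stuck-at-0, M11 stuck-at-1} — 5 in all.

5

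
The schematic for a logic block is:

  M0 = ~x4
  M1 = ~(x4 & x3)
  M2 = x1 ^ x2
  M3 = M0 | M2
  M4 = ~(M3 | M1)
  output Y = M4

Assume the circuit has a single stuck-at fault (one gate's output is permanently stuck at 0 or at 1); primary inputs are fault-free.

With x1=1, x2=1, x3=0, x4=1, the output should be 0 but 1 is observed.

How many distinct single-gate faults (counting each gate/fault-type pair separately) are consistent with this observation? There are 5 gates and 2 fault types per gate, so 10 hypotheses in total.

2

Fault-free: M0=0, M1=1, M2=0, M3=0, M4=0 → 0. Observed 1.
  M0 stuck-at-0: output 0 ✗
  M0 stuck-at-1: output 0 ✗
  M1 stuck-at-0: output 1 ✓
  M1 stuck-at-1: output 0 ✗
  M2 stuck-at-0: output 0 ✗
  M2 stuck-at-1: output 0 ✗
  M3 stuck-at-0: output 0 ✗
  M3 stuck-at-1: output 0 ✗
  M4 stuck-at-0: output 0 ✗
  M4 stuck-at-1: output 1 ✓
Consistent faults: {M1 stuck-at-0, M4 stuck-at-1} — 2 in all.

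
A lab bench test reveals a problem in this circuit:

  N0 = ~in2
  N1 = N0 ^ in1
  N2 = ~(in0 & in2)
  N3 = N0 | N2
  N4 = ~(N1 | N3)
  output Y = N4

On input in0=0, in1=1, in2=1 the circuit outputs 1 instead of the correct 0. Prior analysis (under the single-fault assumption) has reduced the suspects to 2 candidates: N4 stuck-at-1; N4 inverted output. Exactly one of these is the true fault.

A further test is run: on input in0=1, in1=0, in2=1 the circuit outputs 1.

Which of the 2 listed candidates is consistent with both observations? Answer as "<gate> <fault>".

N4 stuck-at-1

Evaluate each candidate on input in0=1, in1=0, in2=1:
  N4 stuck-at-1: N0=0, N1=0, N2=0, N3=0, N4=1 [stuck-at-1] → 1 — matches
  N4 inverted output: N0=0, N1=0, N2=0, N3=0, N4=0 [inverted output] → 0 — eliminated
Only N4 stuck-at-1 reproduces the observed 1.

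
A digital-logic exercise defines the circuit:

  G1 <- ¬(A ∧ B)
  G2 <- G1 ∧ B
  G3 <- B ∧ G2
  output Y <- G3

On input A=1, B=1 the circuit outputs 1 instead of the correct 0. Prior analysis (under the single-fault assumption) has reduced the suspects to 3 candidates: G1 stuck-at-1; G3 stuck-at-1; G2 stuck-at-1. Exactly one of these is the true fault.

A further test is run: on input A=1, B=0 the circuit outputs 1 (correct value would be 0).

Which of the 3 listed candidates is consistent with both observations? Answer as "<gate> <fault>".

G3 stuck-at-1

Evaluate each candidate on input A=1, B=0:
  G1 stuck-at-1: G1=1 [stuck-at-1], G2=0, G3=0 → 0 — eliminated
  G3 stuck-at-1: G1=1, G2=0, G3=1 [stuck-at-1] → 1 — matches
  G2 stuck-at-1: G1=1, G2=1 [stuck-at-1], G3=0 → 0 — eliminated
Only G3 stuck-at-1 reproduces the observed 1.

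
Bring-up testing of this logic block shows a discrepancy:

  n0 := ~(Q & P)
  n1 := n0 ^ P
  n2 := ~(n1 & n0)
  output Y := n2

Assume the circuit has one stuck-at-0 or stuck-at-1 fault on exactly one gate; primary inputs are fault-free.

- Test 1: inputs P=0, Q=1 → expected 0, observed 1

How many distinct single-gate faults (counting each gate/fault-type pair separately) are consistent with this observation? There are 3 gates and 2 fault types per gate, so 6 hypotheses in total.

3

Fault-free: n0=1, n1=1, n2=0 → 0. Observed 1.
  n0 stuck-at-0: output 1 ✓
  n0 stuck-at-1: output 0 ✗
  n1 stuck-at-0: output 1 ✓
  n1 stuck-at-1: output 0 ✗
  n2 stuck-at-0: output 0 ✗
  n2 stuck-at-1: output 1 ✓
Consistent faults: {n0 stuck-at-0, n1 stuck-at-0, n2 stuck-at-1} — 3 in all.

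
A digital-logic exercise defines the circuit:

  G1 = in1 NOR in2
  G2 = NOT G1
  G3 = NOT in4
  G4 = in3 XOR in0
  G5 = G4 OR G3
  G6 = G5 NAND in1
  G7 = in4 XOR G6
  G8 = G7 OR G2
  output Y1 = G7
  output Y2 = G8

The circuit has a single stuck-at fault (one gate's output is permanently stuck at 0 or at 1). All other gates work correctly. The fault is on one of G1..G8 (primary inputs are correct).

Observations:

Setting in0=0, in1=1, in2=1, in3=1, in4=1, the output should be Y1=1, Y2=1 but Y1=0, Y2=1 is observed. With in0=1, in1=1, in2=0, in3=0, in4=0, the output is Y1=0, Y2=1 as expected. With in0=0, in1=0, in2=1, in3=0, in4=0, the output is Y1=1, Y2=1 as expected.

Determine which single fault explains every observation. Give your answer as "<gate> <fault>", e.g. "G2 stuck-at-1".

G4 stuck-at-0

Fault-free values for test 1 (in0=0, in1=1, in2=1, in3=1, in4=1): G1=0, G2=1, G3=0, G4=1, G5=1, G6=0, G7=1, G8=1, giving Y1=1, Y2=1. Observed Y1=0, Y2=1.
Test 1: faults giving observed Y1=0, Y2=1 are {G4 stuck-at-0, G5 stuck-at-0, G6 stuck-at-1, G7 stuck-at-0}.
Test 2 (in0=1, in1=1, in2=0, in3=0, in4=0): fault-free G1=0, G2=1, G3=1, G4=1, G5=1, G6=0, G7=0, G8=1 → Y1=0, Y2=1; observed Y1=0, Y2=1. Eliminates G5 stuck-at-0, G6 stuck-at-1.
Test 3 (in0=0, in1=0, in2=1, in3=0, in4=0): fault-free G1=0, G2=1, G3=1, G4=0, G5=1, G6=1, G7=1, G8=1 → Y1=1, Y2=1; observed Y1=1, Y2=1. Eliminates G7 stuck-at-0.
Only G4 stuck-at-0 is consistent with every test.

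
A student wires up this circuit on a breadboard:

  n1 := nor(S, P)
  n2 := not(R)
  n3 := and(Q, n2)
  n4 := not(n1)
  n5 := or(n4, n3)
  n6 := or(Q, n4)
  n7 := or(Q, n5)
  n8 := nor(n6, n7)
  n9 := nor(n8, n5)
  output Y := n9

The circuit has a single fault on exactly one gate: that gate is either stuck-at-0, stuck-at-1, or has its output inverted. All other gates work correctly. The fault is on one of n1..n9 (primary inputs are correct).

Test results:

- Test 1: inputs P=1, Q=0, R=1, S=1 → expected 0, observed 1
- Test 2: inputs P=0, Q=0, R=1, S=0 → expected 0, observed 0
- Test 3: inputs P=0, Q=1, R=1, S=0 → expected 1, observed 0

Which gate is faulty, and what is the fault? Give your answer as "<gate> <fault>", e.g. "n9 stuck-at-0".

Fault-free values for test 1 (P=1, Q=0, R=1, S=1): n1=0, n2=0, n3=0, n4=1, n5=1, n6=1, n7=1, n8=0, n9=0, giving Y=0. Observed 1.
Test 1: faults giving observed 1 are {n5 stuck-at-0, n5 inverted output, n9 stuck-at-1, n9 inverted output}.
Test 2 (P=0, Q=0, R=1, S=0): fault-free n1=1, n2=0, n3=0, n4=0, n5=0, n6=0, n7=0, n8=1, n9=0 → 0; observed 0. Eliminates n9 stuck-at-1, n9 inverted output.
Test 3 (P=0, Q=1, R=1, S=0): fault-free n1=1, n2=0, n3=0, n4=0, n5=0, n6=1, n7=1, n8=0, n9=1 → 1; observed 0. Eliminates n5 stuck-at-0.
Only n5 inverted output is consistent with every test.

n5 inverted output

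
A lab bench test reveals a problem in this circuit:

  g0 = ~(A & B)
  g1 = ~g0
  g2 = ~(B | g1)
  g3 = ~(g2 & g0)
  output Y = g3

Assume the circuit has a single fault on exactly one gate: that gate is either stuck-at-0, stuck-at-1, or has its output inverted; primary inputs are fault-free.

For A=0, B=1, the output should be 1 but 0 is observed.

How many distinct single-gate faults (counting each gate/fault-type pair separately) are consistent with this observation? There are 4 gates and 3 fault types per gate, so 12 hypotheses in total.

4

Fault-free: g0=1, g1=0, g2=0, g3=1 → 1. Observed 0.
  g0 stuck-at-0: output 1 ✗
  g0 stuck-at-1: output 1 ✗
  g0 inverted output: output 1 ✗
  g1 stuck-at-0: output 1 ✗
  g1 stuck-at-1: output 1 ✗
  g1 inverted output: output 1 ✗
  g2 stuck-at-0: output 1 ✗
  g2 stuck-at-1: output 0 ✓
  g2 inverted output: output 0 ✓
  g3 stuck-at-0: output 0 ✓
  g3 stuck-at-1: output 1 ✗
  g3 inverted output: output 0 ✓
Consistent faults: {g2 stuck-at-1, g2 inverted output, g3 stuck-at-0, g3 inverted output} — 4 in all.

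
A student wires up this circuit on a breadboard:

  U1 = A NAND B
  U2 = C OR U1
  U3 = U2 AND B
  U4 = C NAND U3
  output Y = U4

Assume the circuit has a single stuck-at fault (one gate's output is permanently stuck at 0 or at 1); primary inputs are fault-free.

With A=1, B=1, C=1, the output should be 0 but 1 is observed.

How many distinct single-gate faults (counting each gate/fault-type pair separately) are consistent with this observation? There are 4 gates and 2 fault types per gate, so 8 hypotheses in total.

3

Fault-free: U1=0, U2=1, U3=1, U4=0 → 0. Observed 1.
  U1 stuck-at-0: output 0 ✗
  U1 stuck-at-1: output 0 ✗
  U2 stuck-at-0: output 1 ✓
  U2 stuck-at-1: output 0 ✗
  U3 stuck-at-0: output 1 ✓
  U3 stuck-at-1: output 0 ✗
  U4 stuck-at-0: output 0 ✗
  U4 stuck-at-1: output 1 ✓
Consistent faults: {U2 stuck-at-0, U3 stuck-at-0, U4 stuck-at-1} — 3 in all.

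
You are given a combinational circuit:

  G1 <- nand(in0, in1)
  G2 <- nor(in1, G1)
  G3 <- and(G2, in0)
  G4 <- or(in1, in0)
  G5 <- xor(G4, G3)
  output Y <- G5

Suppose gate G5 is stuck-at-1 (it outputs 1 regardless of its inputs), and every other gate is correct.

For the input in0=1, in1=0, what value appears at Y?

1

Propagate with G5 forced: G1=1, G2=0, G3=0, G4=1, G5=1 [stuck-at-1].
So Y = 1. (Same as the fault-free value — the fault is masked on this input.)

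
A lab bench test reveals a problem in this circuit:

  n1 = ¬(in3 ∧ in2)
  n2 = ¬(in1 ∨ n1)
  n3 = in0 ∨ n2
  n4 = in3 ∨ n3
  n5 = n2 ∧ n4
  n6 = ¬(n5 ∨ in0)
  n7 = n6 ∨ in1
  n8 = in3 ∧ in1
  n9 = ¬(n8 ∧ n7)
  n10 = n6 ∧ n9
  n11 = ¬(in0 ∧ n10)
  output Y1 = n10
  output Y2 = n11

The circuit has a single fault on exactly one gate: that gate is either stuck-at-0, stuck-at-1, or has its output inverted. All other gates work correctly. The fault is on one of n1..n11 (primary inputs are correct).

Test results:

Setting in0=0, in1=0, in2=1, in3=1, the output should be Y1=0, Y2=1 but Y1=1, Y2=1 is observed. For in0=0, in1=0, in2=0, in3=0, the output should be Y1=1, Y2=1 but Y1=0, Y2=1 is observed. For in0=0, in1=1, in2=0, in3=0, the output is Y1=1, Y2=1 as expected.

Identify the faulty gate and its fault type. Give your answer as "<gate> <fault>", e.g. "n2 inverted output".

Fault-free values for test 1 (in0=0, in1=0, in2=1, in3=1): n1=0, n2=1, n3=1, n4=1, n5=1, n6=0, n7=0, n8=0, n9=1, n10=0, n11=1, giving Y1=0, Y2=1. Observed Y1=1, Y2=1.
Test 1: faults giving observed Y1=1, Y2=1 are {n1 stuck-at-1, n1 inverted output, n2 stuck-at-0, n2 inverted output, n4 stuck-at-0, n4 inverted output, n5 stuck-at-0, n5 inverted output, n6 stuck-at-1, n6 inverted output, n10 stuck-at-1, n10 inverted output}.
Test 2 (in0=0, in1=0, in2=0, in3=0): fault-free n1=1, n2=0, n3=0, n4=0, n5=0, n6=1, n7=1, n8=0, n9=1, n10=1, n11=1 → Y1=1, Y2=1; observed Y1=0, Y2=1. Eliminates n1 stuck-at-1, n2 stuck-at-0, n4 stuck-at-0, n4 inverted output, n5 stuck-at-0, n6 stuck-at-1, n10 stuck-at-1.
Test 3 (in0=0, in1=1, in2=0, in3=0): fault-free n1=1, n2=0, n3=0, n4=0, n5=0, n6=1, n7=1, n8=0, n9=1, n10=1, n11=1 → Y1=1, Y2=1; observed Y1=1, Y2=1. Eliminates n2 inverted output, n5 inverted output, n6 inverted output, n10 inverted output.
Only n1 inverted output is consistent with every test.

n1 inverted output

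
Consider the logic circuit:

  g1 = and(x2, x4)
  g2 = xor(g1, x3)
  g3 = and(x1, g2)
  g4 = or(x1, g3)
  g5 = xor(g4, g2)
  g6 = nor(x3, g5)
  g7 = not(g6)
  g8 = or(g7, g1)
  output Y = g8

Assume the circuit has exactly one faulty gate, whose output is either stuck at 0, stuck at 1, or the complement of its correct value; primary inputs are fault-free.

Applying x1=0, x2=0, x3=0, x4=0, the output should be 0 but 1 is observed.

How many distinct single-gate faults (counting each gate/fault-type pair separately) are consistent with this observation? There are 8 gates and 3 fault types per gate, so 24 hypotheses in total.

16

Fault-free: g1=0, g2=0, g3=0, g4=0, g5=0, g6=1, g7=0, g8=0 → 0. Observed 1.
  g1: stuck-at-1, inverted output ✓; others ✗
  g2: stuck-at-1, inverted output ✓; others ✗
  g3: stuck-at-1, inverted output ✓; others ✗
  g4: stuck-at-1, inverted output ✓; others ✗
  g5: stuck-at-1, inverted output ✓; others ✗
  g6: stuck-at-0, inverted output ✓; others ✗
  g7: stuck-at-1, inverted output ✓; others ✗
  g8: stuck-at-1, inverted output ✓; others ✗
Consistent faults: {g1 stuck-at-1, g1 inverted output, g2 stuck-at-1, g2 inverted output, g3 stuck-at-1, g3 inverted output, g4 stuck-at-1, g4 inverted output, g5 stuck-at-1, g5 inverted output, g6 stuck-at-0, g6 inverted output, g7 stuck-at-1, g7 inverted output, g8 stuck-at-1, g8 inverted output} — 16 in all.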